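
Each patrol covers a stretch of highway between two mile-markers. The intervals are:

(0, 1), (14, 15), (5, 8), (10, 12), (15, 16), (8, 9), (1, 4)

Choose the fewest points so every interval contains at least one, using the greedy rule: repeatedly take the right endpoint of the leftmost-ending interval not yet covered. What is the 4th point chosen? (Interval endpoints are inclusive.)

Process intervals by earliest right end; each time one isn't hit yet, stab at its right endpoint.
Sorted: [0,1] [1,4] [5,8] [8,9] [10,12] [14,15] [15,16]
{[0,1],[1,4]} hit by 1; {[5,8],[8,9]} hit by 8; {[10,12]} hit by 12; {[14,15],[15,16]} hit by 15.
Points: 1, 8, 12, 15 (4 total).

15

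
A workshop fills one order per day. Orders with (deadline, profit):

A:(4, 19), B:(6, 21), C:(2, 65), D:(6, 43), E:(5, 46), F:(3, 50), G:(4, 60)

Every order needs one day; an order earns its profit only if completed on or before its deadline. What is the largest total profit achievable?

Sort by profit descending; place each in the latest free slot ≤ its deadline.
By profit: C(d2,65), G(d4,60), F(d3,50), E(d5,46), D(d6,43), B(d6,21), A(d4,19)
C→slot 2; G→slot 4; F→slot 3; E→slot 5; D→slot 6; B→slot 1; A skipped.
Profit = 21 + 65 + 50 + 60 + 46 + 43 = 285

285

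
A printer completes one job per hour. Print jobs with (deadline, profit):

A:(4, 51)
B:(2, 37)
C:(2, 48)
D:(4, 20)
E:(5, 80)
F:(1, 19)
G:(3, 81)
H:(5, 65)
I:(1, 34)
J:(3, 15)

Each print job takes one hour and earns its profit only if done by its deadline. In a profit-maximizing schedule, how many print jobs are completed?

5

By profit: G(d3,81), E(d5,80), H(d5,65), A(d4,51), C(d2,48), B(d2,37), I(d1,34), D(d4,20), F(d1,19), J(d3,15)
G→slot 3; E→slot 5; H→slot 4; A→slot 2; C→slot 1; B skipped; I skipped; D skipped; F skipped; J skipped.
5 of 10 scheduled.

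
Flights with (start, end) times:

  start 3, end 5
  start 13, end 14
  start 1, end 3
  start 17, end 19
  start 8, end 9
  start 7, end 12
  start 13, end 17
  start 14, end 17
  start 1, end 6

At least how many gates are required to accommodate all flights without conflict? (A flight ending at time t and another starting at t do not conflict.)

Events (time:±→running): 1:+→1 1:+→2 … peak 2.

2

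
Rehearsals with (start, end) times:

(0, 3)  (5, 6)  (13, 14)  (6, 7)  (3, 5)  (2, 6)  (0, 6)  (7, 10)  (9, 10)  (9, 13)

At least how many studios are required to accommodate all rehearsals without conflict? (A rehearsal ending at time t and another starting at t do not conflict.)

Count concurrent intervals with a sweep; the peak is the room count.
Events (time:±→running): 0:+→1 0:+→2 2:+→3 … peak 3.

3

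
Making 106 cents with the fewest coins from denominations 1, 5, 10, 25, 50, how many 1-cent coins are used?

Use the largest denomination that fits, subtract, and repeat.
106 = 2×50 + 1×5 + 1×1
Count of 1: 1

1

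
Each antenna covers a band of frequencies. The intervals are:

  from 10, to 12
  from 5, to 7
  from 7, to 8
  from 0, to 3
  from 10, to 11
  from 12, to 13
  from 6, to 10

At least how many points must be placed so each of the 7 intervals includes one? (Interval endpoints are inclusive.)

By right end: [0,3]  [5,7]  [7,8]  [6,10]  [10,11]  [10,12]  [12,13]
[0,3] uncovered → point at 3; [5,7] uncovered → point at 7; [10,11] uncovered → point at 11; [12,13] uncovered → point at 13.
Points: 3, 7, 11, 13 (4 total).

4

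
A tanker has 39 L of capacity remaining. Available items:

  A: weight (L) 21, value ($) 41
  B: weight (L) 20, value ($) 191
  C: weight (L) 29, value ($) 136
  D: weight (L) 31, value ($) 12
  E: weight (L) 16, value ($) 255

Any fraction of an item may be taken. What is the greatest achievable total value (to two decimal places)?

460.07

Ratios (sorted): E 15.94, B 9.55, C 4.69, A 1.95, D 0.39
take E (16 @ 255); take B (20 @ 191); take 3/29 of C → 14.07. Capacity used 39/39.
Total value = 460.07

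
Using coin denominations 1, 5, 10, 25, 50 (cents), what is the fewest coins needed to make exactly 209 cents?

209 − 4×50→9 − 1×5→4 − 4×1→0
Total coins = 4 + 1 + 4 = 9

9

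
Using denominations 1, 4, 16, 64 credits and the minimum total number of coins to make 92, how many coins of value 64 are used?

1

92 = 1×64 + 1×16 + 3×4
Count of 64: 1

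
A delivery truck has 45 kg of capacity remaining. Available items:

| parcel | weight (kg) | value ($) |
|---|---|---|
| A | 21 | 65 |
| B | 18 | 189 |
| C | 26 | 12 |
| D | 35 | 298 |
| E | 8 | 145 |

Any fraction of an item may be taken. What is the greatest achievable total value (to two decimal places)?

495.77

Order: E (145/8=18.12) > B (189/18=10.50) > D (298/35=8.51) > A (65/21=3.10) > C (12/26=0.46)
Fill: take E (8 @ 145) → take B (18 @ 189) → take 19/35 of D → 161.77; 45/45 used.
Total value = 495.77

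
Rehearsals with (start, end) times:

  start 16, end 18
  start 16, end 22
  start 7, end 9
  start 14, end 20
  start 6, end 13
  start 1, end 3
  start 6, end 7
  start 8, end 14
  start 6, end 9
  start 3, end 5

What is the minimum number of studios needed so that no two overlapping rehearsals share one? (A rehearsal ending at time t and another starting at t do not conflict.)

The answer is the maximum number of intervals overlapping at any instant.
starts: [1, 3, 6, 6, 6, 7, 8, 14, 16, 16]
ends:   [3, 5, 7, 9, 9, 13, 14, 18, 20, 22]
s1→1 e3→0 s3→1 e5→0 s6→1 s6→2 s6→3 e7→2 s7→3 s8→4  — peak 4.

4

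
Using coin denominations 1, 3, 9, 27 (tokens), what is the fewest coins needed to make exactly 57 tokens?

57 = 2×27 + 1×3
Total coins = 2 + 1 = 3

3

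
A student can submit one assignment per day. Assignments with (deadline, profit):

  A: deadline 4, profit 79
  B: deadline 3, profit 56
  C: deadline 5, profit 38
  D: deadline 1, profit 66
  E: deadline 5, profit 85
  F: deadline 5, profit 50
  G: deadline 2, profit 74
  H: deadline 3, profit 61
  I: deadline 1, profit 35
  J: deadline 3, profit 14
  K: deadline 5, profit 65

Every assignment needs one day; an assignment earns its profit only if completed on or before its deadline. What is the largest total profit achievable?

By profit: E(d5,85), A(d4,79), G(d2,74), D(d1,66), K(d5,65), H(d3,61), B(d3,56), F(d5,50), C(d5,38), I(d1,35), J(d3,14)
E→slot 5; A→slot 4; G→slot 2; D→slot 1; K→slot 3; H skipped; B skipped; F skipped; C skipped; I skipped; J skipped.
Profit = 66 + 74 + 65 + 79 + 85 = 369

369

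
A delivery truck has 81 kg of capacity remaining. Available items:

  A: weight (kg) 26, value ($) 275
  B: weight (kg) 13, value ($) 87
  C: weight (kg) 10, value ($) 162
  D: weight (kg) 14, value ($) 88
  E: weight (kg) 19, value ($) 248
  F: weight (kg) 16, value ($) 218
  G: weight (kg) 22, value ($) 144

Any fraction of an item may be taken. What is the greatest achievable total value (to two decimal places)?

969.92

Ratios (sorted): C 16.20, F 13.62, E 13.05, A 10.58, B 6.69, G 6.55, D 6.29
take C (10 @ 162); take F (16 @ 218); take E (19 @ 248); take A (26 @ 275); take 10/13 of B → 66.92. Capacity used 81/81.
Total value = 969.92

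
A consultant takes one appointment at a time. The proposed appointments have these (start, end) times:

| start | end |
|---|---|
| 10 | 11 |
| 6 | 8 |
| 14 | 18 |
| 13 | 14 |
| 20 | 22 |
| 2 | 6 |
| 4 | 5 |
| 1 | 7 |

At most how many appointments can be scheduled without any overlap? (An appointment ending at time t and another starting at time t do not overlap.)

Greedy by earliest finish: after sorting by end time, pick each interval compatible with the last pick.
Sorted by end: (4,5)  (2,6)  (1,7)  (6,8)  (10,11)  (13,14)  (14,18)  (20,22)
take (4,5); skip (1,7); take (6,8); take (10,11); take (13,14); take (14,18); take (20,22).
Selected 6 appointments.

6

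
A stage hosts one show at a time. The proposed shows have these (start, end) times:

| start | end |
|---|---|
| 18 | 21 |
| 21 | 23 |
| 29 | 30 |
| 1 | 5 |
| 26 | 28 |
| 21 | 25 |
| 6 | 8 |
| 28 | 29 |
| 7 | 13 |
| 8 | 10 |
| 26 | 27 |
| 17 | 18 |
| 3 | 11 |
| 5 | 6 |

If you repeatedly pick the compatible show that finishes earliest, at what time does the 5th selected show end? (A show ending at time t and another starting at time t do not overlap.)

Greedy by earliest finish: after sorting by end time, pick each interval compatible with the last pick.
By end time: (1,5), (5,6), (6,8), (8,10), (3,11), (7,13), (17,18), (18,21), (21,23), (21,25), (26,27), (26,28), (28,29), (29,30).
Pick (1,5); next start ≥ 5 → (5,6); next start ≥ 6 → (6,8); next start ≥ 8 → (8,10); next start ≥ 10 → (17,18); next start ≥ 18 → (18,21); next start ≥ 21 → (21,23); next start ≥ 23 → (26,27); next start ≥ 27 → (28,29); next start ≥ 29 → (29,30).
Selected: (1,5) (5,6) (6,8) (8,10) (17,18) (18,21) (21,23) (26,27) (28,29) (29,30)

18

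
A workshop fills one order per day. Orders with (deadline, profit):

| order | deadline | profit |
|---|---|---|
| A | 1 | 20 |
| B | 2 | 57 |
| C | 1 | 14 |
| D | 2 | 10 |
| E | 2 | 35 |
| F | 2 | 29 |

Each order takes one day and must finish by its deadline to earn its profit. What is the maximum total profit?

92

Profit order: B=57 E=35 F=29 A=20 C=14 D=10
Assign: B→slot 2, E→slot 1, F skipped, A skipped, C skipped, D skipped.
Slots: [1:E] [2:B]
Profit = 35 + 57 = 92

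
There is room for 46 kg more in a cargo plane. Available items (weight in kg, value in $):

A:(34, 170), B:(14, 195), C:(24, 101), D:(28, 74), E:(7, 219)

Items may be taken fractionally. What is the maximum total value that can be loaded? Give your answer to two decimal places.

Order: E (219/7=31.29) > B (195/14=13.93) > A (170/34=5.00) > C (101/24=4.21) > D (74/28=2.64)
Fill: take E (7 @ 219) → take B (14 @ 195) → take 25/34 of A → 125.00; 46/46 used.
Total value = 539.00

539.00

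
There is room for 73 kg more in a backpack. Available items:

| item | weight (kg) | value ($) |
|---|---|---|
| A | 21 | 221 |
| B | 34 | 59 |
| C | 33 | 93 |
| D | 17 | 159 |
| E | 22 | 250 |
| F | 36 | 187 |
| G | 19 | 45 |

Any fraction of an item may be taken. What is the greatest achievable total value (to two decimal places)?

Greedy by value/weight ratio, highest first.
Ratios (sorted): E 11.36, A 10.52, D 9.35, F 5.19, C 2.82, G 2.37, B 1.74
take E (22 @ 250); take A (21 @ 221); take D (17 @ 159); take 13/36 of F → 67.53. Capacity used 73/73.
Total value = 697.53

697.53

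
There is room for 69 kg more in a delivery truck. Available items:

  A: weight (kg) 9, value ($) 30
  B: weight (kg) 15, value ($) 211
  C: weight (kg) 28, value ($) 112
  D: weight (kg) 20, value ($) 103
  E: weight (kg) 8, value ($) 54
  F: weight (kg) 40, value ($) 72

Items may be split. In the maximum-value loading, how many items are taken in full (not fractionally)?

Sort by value per unit weight and fill in that order.
Order: B (211/15=14.07) > E (54/8=6.75) > D (103/20=5.15) > C (112/28=4.00) > A (30/9=3.33) > F (72/40=1.80)
Fill: take B (15 @ 211) → take E (8 @ 54) → take D (20 @ 103) → take 26/28 of C → 104.00; 69/69 used.
3 item(s) taken whole; one partial (take 26/28 of C).

3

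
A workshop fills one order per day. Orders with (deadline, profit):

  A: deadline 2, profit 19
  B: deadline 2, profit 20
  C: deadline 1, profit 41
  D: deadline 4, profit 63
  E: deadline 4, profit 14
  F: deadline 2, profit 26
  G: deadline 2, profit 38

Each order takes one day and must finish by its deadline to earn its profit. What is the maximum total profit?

Take jobs in profit order; each goes to the latest open slot no later than its deadline.
Profit order: D=63 C=41 G=38 F=26 B=20 A=19 E=14
Assign: D→slot 4, C→slot 1, G→slot 2, F skipped, B skipped, A skipped, E→slot 3.
Slots: [1:C] [2:G] [3:E] [4:D]
Profit = 41 + 38 + 14 + 63 = 156

156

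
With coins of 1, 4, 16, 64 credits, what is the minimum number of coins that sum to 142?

7

142 = 2×64 + 3×4 + 2×1
Total coins = 2 + 3 + 2 = 7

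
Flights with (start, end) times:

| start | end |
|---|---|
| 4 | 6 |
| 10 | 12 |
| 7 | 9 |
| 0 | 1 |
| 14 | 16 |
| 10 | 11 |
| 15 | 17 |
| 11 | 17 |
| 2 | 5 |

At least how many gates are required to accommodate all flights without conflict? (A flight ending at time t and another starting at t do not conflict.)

Count concurrent intervals with a sweep; the peak is the room count.
starts: [0, 2, 4, 7, 10, 10, 11, 14, 15]
ends:   [1, 5, 6, 9, 11, 12, 16, 17, 17]
s0→1 e1→0 s2→1 s4→2 e5→1 e6→0 s7→1 e9→0 s10→1 s10→2 e11→1 s11→2 e12→1 s14→2 s15→3  — peak 3.

3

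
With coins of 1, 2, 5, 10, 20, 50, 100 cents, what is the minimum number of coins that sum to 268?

7

Use the largest denomination that fits, subtract, and repeat.
268 = 2×100 + 1×50 + 1×10 + 1×5 + 1×2 + 1×1
Total coins = 2 + 1 + 1 + 1 + 1 + 1 = 7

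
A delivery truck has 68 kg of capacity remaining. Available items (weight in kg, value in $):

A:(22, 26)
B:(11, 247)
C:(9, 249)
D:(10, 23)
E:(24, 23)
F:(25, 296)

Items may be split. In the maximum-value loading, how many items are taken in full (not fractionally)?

Order: C (249/9=27.67) > B (247/11=22.45) > F (296/25=11.84) > D (23/10=2.30) > A (26/22=1.18) > E (23/24=0.96)
Fill: take C (9 @ 249) → take B (11 @ 247) → take F (25 @ 296) → take D (10 @ 23) → take 13/22 of A → 15.36; 68/68 used.
4 item(s) taken whole; one partial (take 13/22 of A).

4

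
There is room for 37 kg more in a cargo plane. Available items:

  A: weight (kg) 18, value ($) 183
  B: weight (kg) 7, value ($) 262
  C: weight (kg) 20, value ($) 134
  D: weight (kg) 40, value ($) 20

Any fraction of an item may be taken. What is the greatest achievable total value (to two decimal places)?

525.40

Greedy by value/weight ratio, highest first.
Ratios (sorted): B 37.43, A 10.17, C 6.70, D 0.50
take B (7 @ 262); take A (18 @ 183); take 12/20 of C → 80.40. Capacity used 37/37.
Total value = 525.40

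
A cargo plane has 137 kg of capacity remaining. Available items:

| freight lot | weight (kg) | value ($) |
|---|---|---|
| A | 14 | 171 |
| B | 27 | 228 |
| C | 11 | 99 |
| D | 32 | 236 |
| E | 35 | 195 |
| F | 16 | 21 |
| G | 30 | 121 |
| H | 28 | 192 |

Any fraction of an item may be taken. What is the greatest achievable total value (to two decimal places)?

Order: A (171/14=12.21) > C (99/11=9.00) > B (228/27=8.44) > D (236/32=7.38) > H (192/28=6.86) > E (195/35=5.57) > G (121/30=4.03) > F (21/16=1.31)
Fill: take A (14 @ 171) → take C (11 @ 99) → take B (27 @ 228) → take D (32 @ 236) → take H (28 @ 192) → take 25/35 of E → 139.29; 137/137 used.
Total value = 1065.29

1065.29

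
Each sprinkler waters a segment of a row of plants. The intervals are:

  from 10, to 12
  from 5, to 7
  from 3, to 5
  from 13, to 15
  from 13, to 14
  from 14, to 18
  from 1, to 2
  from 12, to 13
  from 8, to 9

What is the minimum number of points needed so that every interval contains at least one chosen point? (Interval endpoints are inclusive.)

5

Process intervals by earliest right end; each time one isn't hit yet, stab at its right endpoint.
By right end: [1,2]  [3,5]  [5,7]  [8,9]  [10,12]  [12,13]  [13,14]  [13,15]  [14,18]
[1,2] uncovered → point at 2; [3,5] uncovered → point at 5; [8,9] uncovered → point at 9; [10,12] uncovered → point at 12; [13,14] uncovered → point at 14.
Points: 2, 5, 9, 12, 14 (5 total).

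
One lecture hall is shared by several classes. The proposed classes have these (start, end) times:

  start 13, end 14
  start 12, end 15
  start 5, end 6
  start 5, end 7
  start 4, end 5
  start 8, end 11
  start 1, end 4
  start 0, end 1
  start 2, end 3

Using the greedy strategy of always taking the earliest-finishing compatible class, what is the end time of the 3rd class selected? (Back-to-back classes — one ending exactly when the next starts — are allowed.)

Greedy by earliest finish: after sorting by end time, pick each interval compatible with the last pick.
Sorted by end: (0,1)  (2,3)  (1,4)  (4,5)  (5,6)  (5,7)  (8,11)  (13,14)  (12,15)
take (0,1); take (2,3); skip (1,4); take (4,5); take (5,6); skip (5,7); take (8,11); take (13,14); skip (12,15).
Selected: (0,1) (2,3) (4,5) (5,6) (8,11) (13,14)

5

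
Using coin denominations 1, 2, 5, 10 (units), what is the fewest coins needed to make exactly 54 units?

7

54 = 5×10 + 2×2
Total coins = 5 + 2 = 7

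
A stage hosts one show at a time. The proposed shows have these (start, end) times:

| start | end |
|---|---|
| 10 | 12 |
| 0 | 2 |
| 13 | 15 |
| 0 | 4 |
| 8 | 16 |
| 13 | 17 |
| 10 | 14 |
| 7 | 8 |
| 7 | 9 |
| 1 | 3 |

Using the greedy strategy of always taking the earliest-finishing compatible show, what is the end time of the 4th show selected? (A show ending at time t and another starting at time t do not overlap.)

Sort by end time and greedily take each interval whose start is ≥ the last chosen end.
By end time: (0,2), (1,3), (0,4), (7,8), (7,9), (10,12), (10,14), (13,15), (8,16), (13,17).
Pick (0,2); next start ≥ 2 → (7,8); next start ≥ 8 → (10,12); next start ≥ 12 → (13,15).
Selected: (0,2) (7,8) (10,12) (13,15)

15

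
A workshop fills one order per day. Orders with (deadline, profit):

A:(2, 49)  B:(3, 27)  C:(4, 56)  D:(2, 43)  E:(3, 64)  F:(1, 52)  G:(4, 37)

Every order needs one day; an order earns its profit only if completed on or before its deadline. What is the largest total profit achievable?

221

Sort by profit descending; place each in the latest free slot ≤ its deadline.
Profit order: E=64 C=56 F=52 A=49 D=43 G=37 B=27
Assign: E→slot 3, C→slot 4, F→slot 1, A→slot 2, D skipped, G skipped, B skipped.
Slots: [1:F] [2:A] [3:E] [4:C]
Profit = 52 + 49 + 64 + 56 = 221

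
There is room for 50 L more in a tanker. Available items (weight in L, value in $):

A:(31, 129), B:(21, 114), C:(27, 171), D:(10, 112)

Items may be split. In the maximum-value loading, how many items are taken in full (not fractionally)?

Greedy by value/weight ratio, highest first.
Ratios (sorted): D 11.20, C 6.33, B 5.43, A 4.16
take D (10 @ 112); take C (27 @ 171); take 13/21 of B → 70.57. Capacity used 50/50.
2 item(s) taken whole; one partial (take 13/21 of B).

2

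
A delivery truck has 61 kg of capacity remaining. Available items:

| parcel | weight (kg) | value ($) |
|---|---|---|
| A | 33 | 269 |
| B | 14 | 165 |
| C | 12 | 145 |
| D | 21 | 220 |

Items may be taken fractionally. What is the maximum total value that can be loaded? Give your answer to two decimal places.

Sort by value per unit weight and fill in that order.
Ratios (sorted): C 12.08, B 11.79, D 10.48, A 8.15
take C (12 @ 145); take B (14 @ 165); take D (21 @ 220); take 14/33 of A → 114.12. Capacity used 61/61.
Total value = 644.12

644.12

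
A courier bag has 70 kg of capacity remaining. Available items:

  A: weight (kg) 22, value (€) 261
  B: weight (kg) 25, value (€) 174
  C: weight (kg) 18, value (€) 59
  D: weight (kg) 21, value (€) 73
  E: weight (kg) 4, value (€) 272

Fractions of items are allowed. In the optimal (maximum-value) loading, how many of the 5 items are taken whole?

Sort by value per unit weight and fill in that order.
Order: E (272/4=68.00) > A (261/22=11.86) > B (174/25=6.96) > D (73/21=3.48) > C (59/18=3.28)
Fill: take E (4 @ 272) → take A (22 @ 261) → take B (25 @ 174) → take 19/21 of D → 66.05; 70/70 used.
3 item(s) taken whole; one partial (take 19/21 of D).

3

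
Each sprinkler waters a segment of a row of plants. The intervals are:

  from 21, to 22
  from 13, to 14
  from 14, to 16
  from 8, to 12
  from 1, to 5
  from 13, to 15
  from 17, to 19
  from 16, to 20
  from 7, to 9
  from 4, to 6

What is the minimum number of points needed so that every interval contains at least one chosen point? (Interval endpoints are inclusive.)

5

Sorted: [1,5] [4,6] [7,9] [8,12] [13,14] [13,15] [14,16] [17,19] [16,20] [21,22]
{[1,5],[4,6]} hit by 5; {[7,9],[8,12]} hit by 9; {[13,14],[13,15],[14,16]} hit by 14; {[17,19],[16,20]} hit by 19; {[21,22]} hit by 22.
Points: 5, 9, 14, 19, 22 (5 total).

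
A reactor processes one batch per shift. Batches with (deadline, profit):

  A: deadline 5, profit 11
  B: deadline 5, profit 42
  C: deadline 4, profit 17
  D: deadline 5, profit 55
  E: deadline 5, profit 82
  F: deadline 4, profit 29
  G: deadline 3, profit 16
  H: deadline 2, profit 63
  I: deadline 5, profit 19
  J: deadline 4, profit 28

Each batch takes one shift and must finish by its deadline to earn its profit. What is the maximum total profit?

Take jobs in profit order; each goes to the latest open slot no later than its deadline.
By profit: E(d5,82), H(d2,63), D(d5,55), B(d5,42), F(d4,29), J(d4,28), I(d5,19), C(d4,17), G(d3,16), A(d5,11)
E→slot 5; H→slot 2; D→slot 4; B→slot 3; F→slot 1; J skipped; I skipped; C skipped; G skipped; A skipped.
Profit = 29 + 63 + 42 + 55 + 82 = 271

271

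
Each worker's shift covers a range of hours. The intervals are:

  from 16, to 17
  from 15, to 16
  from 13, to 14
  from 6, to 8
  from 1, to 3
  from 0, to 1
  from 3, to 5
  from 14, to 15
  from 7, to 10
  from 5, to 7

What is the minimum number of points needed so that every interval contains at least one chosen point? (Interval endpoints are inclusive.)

Sort by right endpoint; whenever an interval is uncovered, place a point at its right end.
Sorted: [0,1] [1,3] [3,5] [5,7] [6,8] [7,10] [13,14] [14,15] [15,16] [16,17]
{[0,1],[1,3]} hit by 1; {[3,5],[5,7]} hit by 5; {[6,8],[7,10]} hit by 8; {[13,14],[14,15]} hit by 14; {[15,16],[16,17]} hit by 16.
Points: 1, 5, 8, 14, 16 (5 total).

5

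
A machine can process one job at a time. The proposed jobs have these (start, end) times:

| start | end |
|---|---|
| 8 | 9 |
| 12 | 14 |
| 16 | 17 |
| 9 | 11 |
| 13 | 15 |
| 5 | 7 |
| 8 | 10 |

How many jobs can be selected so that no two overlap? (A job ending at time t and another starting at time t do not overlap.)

Sort by end time and greedily take each interval whose start is ≥ the last chosen end.
By end time: (5,7), (8,9), (8,10), (9,11), (12,14), (13,15), (16,17).
Pick (5,7); next start ≥ 7 → (8,9); next start ≥ 9 → (9,11); next start ≥ 11 → (12,14); next start ≥ 14 → (16,17).
Selected 5 jobs.

5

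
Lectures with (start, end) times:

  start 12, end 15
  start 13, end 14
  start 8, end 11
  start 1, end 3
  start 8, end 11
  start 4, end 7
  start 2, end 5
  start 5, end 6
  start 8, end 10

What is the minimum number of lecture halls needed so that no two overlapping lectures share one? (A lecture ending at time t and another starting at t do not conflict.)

3

Events (time:±→running): 1:+→1 2:+→2 3:-→1 4:+→2 5:-→1 5:+→2 6:-→1 7:-→0 8:+→1 8:+→2 8:+→3 … peak 3.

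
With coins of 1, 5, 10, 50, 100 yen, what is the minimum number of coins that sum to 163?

Greedy: take as many of the largest coin as possible, then repeat with the remainder.
163 − 1×100→63 − 1×50→13 − 1×10→3 − 3×1→0
Total coins = 1 + 1 + 1 + 3 = 6

6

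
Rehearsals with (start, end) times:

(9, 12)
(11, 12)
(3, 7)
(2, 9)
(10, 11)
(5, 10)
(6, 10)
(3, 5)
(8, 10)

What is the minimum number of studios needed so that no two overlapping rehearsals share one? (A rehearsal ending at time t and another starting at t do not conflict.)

4

Events (time:±→running): 2:+→1 3:+→2 3:+→3 5:-→2 5:+→3 6:+→4 … peak 4.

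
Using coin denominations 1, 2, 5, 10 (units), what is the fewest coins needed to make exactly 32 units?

Use the largest denomination that fits, subtract, and repeat.
32 − 3×10→2 − 1×2→0
Total coins = 3 + 1 = 4

4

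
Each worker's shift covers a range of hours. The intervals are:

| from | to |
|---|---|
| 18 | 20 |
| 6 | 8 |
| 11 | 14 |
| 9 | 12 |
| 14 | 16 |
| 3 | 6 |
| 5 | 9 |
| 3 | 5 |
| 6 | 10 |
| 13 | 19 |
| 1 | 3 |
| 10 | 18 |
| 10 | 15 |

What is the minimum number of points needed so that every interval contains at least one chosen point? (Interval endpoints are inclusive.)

By right end: [1,3]  [3,5]  [3,6]  [6,8]  [5,9]  [6,10]  [9,12]  [11,14]  [10,15]  [14,16]  [10,18]  [13,19]  [18,20]
[1,3] uncovered → point at 3; [6,8] uncovered → point at 8; [9,12] uncovered → point at 12; [14,16] uncovered → point at 16; [18,20] uncovered → point at 20.
Points: 3, 8, 12, 16, 20 (5 total).

5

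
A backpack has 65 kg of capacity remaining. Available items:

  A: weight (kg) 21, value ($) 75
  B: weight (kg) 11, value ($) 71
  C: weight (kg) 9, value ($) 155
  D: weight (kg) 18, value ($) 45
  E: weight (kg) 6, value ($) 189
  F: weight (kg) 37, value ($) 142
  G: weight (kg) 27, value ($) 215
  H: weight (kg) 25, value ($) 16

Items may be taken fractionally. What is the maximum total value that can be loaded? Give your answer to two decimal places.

Greedy by value/weight ratio, highest first.
Order: E (189/6=31.50) > C (155/9=17.22) > G (215/27=7.96) > B (71/11=6.45) > F (142/37=3.84) > A (75/21=3.57) > D (45/18=2.50) > H (16/25=0.64)
Fill: take E (6 @ 189) → take C (9 @ 155) → take G (27 @ 215) → take B (11 @ 71) → take 12/37 of F → 46.05; 65/65 used.
Total value = 676.05

676.05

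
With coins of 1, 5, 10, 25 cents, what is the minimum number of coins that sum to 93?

8

Greedy: take as many of the largest coin as possible, then repeat with the remainder.
93 = 3×25 + 1×10 + 1×5 + 3×1
Total coins = 3 + 1 + 1 + 3 = 8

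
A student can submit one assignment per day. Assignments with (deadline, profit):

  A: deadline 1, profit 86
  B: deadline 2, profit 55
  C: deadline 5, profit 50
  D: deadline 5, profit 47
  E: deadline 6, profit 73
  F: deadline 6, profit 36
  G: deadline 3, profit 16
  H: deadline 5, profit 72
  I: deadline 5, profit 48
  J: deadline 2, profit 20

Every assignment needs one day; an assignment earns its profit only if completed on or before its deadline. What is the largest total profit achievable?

384

By profit: A(d1,86), E(d6,73), H(d5,72), B(d2,55), C(d5,50), I(d5,48), D(d5,47), F(d6,36), J(d2,20), G(d3,16)
A→slot 1; E→slot 6; H→slot 5; B→slot 2; C→slot 4; I→slot 3; D skipped; F skipped; J skipped; G skipped.
Profit = 86 + 55 + 48 + 50 + 72 + 73 = 384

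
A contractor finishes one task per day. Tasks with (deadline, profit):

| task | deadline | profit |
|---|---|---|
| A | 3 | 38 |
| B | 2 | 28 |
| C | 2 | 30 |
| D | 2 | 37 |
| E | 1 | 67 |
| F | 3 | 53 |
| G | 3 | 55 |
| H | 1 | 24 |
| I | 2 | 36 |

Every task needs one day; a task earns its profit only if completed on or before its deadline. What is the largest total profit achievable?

175

Take jobs in profit order; each goes to the latest open slot no later than its deadline.
Profit order: E=67 G=55 F=53 A=38 D=37 I=36 C=30 B=28 H=24
Assign: E→slot 1, G→slot 3, F→slot 2, A skipped, D skipped, I skipped, C skipped, B skipped, H skipped.
Slots: [1:E] [2:F] [3:G]
Profit = 67 + 53 + 55 = 175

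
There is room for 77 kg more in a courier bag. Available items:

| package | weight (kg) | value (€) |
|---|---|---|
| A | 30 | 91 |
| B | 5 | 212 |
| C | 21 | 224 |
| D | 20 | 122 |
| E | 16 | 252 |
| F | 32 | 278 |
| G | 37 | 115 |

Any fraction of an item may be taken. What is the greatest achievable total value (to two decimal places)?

Sort by value per unit weight and fill in that order.
Ratios (sorted): B 42.40, E 15.75, C 10.67, F 8.69, D 6.10, G 3.11, A 3.03
take B (5 @ 212); take E (16 @ 252); take C (21 @ 224); take F (32 @ 278); take 3/20 of D → 18.30. Capacity used 77/77.
Total value = 984.30

984.30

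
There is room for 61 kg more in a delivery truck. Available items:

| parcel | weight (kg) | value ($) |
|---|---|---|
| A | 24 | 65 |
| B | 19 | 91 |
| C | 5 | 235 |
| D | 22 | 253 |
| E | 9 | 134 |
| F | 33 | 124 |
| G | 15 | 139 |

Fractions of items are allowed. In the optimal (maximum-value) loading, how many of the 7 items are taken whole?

Order: C (235/5=47.00) > E (134/9=14.89) > D (253/22=11.50) > G (139/15=9.27) > B (91/19=4.79) > F (124/33=3.76) > A (65/24=2.71)
Fill: take C (5 @ 235) → take E (9 @ 134) → take D (22 @ 253) → take G (15 @ 139) → take 10/19 of B → 47.89; 61/61 used.
4 item(s) taken whole; one partial (take 10/19 of B).

4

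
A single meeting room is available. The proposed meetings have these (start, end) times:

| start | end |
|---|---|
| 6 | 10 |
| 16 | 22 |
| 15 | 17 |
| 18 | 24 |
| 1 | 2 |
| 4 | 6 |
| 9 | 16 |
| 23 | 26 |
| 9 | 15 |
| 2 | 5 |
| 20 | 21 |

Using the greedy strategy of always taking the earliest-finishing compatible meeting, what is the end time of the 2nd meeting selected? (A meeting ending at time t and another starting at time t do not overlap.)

Sort by end time and greedily take each interval whose start is ≥ the last chosen end.
Sorted by end: (1,2)  (2,5)  (4,6)  (6,10)  (9,15)  (9,16)  (15,17)  (20,21)  (16,22)  (18,24)  (23,26)
take (1,2); take (2,5); take (6,10); skip (9,16); take (15,17); take (20,21); take (23,26).
Selected: (1,2) (2,5) (6,10) (15,17) (20,21) (23,26)

5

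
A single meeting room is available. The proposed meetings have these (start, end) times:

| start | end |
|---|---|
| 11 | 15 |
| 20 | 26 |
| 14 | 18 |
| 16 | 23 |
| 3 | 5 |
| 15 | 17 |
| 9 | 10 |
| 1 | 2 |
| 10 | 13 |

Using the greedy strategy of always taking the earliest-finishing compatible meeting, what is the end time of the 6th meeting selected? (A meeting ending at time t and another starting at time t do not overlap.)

Order by finish time; keep every interval that doesn't clash with the previous kept one.
By end time: (1,2), (3,5), (9,10), (10,13), (11,15), (15,17), (14,18), (16,23), (20,26).
Pick (1,2); next start ≥ 2 → (3,5); next start ≥ 5 → (9,10); next start ≥ 10 → (10,13); next start ≥ 13 → (15,17); next start ≥ 17 → (20,26).
Selected: (1,2) (3,5) (9,10) (10,13) (15,17) (20,26)

26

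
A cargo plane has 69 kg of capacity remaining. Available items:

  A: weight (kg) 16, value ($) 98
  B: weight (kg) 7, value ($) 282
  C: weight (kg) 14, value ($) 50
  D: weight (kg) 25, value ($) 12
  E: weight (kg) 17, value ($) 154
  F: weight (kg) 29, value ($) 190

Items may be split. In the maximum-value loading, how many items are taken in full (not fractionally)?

4

Ratios (sorted): B 40.29, E 9.06, F 6.55, A 6.12, C 3.57, D 0.48
take B (7 @ 282); take E (17 @ 154); take F (29 @ 190); take A (16 @ 98). Capacity used 69/69.
4 item(s) taken whole.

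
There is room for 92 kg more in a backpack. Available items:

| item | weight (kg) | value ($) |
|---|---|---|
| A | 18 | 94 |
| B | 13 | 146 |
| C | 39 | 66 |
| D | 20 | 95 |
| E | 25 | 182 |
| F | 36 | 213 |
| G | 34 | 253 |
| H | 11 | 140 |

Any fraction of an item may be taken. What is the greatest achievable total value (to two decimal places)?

Sort by value per unit weight and fill in that order.
Ratios (sorted): H 12.73, B 11.23, G 7.44, E 7.28, F 5.92, A 5.22, D 4.75, C 1.69
take H (11 @ 140); take B (13 @ 146); take G (34 @ 253); take E (25 @ 182); take 9/36 of F → 53.25. Capacity used 92/92.
Total value = 774.25

774.25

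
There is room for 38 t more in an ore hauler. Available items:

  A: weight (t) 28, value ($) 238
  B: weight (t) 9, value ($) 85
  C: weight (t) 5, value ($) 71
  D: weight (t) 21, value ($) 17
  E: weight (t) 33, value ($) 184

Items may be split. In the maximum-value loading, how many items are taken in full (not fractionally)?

2

Order: C (71/5=14.20) > B (85/9=9.44) > A (238/28=8.50) > E (184/33=5.58) > D (17/21=0.81)
Fill: take C (5 @ 71) → take B (9 @ 85) → take 24/28 of A → 204.00; 38/38 used.
2 item(s) taken whole; one partial (take 24/28 of A).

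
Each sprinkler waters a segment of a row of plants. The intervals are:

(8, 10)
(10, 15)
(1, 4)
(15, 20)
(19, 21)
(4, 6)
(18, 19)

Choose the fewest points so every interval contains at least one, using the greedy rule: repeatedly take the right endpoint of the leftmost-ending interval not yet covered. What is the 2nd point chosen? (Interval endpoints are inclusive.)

Sort by right endpoint; whenever an interval is uncovered, place a point at its right end.
Sorted: [1,4] [4,6] [8,10] [10,15] [18,19] [15,20] [19,21]
{[1,4],[4,6]} hit by 4; {[8,10],[10,15]} hit by 10; {[18,19],[15,20],[19,21]} hit by 19.
Points: 4, 10, 19 (3 total).

10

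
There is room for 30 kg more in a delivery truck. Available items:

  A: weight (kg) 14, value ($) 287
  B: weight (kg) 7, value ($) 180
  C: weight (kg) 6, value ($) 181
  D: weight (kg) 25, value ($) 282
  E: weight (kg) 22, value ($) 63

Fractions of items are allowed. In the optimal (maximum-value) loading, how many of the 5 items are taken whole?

3

Ratios (sorted): C 30.17, B 25.71, A 20.50, D 11.28, E 2.86
take C (6 @ 181); take B (7 @ 180); take A (14 @ 287); take 3/25 of D → 33.84. Capacity used 30/30.
3 item(s) taken whole; one partial (take 3/25 of D).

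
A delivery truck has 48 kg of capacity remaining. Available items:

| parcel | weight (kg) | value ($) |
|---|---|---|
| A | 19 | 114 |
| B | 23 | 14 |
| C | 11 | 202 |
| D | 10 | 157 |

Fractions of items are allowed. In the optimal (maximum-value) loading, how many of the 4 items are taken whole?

3

Order: C (202/11=18.36) > D (157/10=15.70) > A (114/19=6.00) > B (14/23=0.61)
Fill: take C (11 @ 202) → take D (10 @ 157) → take A (19 @ 114) → take 8/23 of B → 4.87; 48/48 used.
3 item(s) taken whole; one partial (take 8/23 of B).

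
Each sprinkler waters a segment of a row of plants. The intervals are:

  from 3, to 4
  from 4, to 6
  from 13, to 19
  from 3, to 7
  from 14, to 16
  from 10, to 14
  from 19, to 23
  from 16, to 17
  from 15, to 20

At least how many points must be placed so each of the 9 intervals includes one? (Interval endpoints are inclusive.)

4

Sorted: [3,4] [4,6] [3,7] [10,14] [14,16] [16,17] [13,19] [15,20] [19,23]
{[3,4],[4,6],[3,7]} hit by 4; {[10,14],[14,16]} hit by 14; {[16,17],[13,19],[15,20]} hit by 17; {[19,23]} hit by 23.
Points: 4, 14, 17, 23 (4 total).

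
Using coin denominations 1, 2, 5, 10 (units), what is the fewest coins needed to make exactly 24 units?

4

24 − 2×10→4 − 2×2→0
Total coins = 2 + 2 = 4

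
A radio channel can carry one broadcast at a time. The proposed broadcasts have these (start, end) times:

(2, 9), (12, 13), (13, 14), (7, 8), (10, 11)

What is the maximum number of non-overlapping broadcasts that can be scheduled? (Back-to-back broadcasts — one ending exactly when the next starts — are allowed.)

4

Order by finish time; keep every interval that doesn't clash with the previous kept one.
Sorted by end: (7,8)  (2,9)  (10,11)  (12,13)  (13,14)
take (7,8); skip (2,9); take (10,11); take (12,13); take (13,14).
Selected 4 broadcasts.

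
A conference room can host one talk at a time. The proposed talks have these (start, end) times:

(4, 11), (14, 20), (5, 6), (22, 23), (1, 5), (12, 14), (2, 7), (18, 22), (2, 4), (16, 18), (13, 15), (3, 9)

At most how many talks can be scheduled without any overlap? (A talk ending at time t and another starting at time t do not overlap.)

By end time: (2,4), (1,5), (5,6), (2,7), (3,9), (4,11), (12,14), (13,15), (16,18), (14,20), (18,22), (22,23).
Pick (2,4); next start ≥ 4 → (5,6); next start ≥ 6 → (12,14); next start ≥ 14 → (16,18); next start ≥ 18 → (18,22); next start ≥ 22 → (22,23).
Selected 6 talks.

6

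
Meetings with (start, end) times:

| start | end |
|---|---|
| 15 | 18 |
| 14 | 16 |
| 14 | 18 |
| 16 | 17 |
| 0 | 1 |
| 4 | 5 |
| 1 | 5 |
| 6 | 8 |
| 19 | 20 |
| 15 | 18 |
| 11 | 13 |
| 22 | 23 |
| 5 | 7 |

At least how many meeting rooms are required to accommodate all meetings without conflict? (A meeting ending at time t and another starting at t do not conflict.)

Count concurrent intervals with a sweep; the peak is the room count.
starts: [0, 1, 4, 5, 6, 11, 14, 14, 15, 15, 16, 19, 22]
ends:   [1, 5, 5, 7, 8, 13, 16, 17, 18, 18, 18, 20, 23]
s0→1 e1→0 s1→1 s4→2 e5→1 e5→0 s5→1 s6→2 e7→1 e8→0 s11→1 e13→0 s14→1 s14→2 s15→3 s15→4  — peak 4.

4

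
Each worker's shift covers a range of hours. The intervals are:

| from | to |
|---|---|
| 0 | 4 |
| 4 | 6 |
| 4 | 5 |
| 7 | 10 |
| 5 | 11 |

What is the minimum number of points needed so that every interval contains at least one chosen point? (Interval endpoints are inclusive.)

Process intervals by earliest right end; each time one isn't hit yet, stab at its right endpoint.
Sorted: [0,4] [4,5] [4,6] [7,10] [5,11]
{[0,4],[4,5],[4,6]} hit by 4; {[7,10],[5,11]} hit by 10.
Points: 4, 10 (2 total).

2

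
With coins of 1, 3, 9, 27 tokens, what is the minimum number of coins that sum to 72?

4

Greedy: take as many of the largest coin as possible, then repeat with the remainder.
72 − 2×27→18 − 2×9→0
Total coins = 2 + 2 = 4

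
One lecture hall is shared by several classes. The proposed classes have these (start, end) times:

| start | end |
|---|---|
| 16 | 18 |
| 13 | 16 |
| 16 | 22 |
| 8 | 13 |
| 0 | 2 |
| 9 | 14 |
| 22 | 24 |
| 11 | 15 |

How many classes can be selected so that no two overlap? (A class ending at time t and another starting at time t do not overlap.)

By end time: (0,2), (8,13), (9,14), (11,15), (13,16), (16,18), (16,22), (22,24).
Pick (0,2); next start ≥ 2 → (8,13); next start ≥ 13 → (13,16); next start ≥ 16 → (16,18); next start ≥ 18 → (22,24).
Selected 5 classes.

5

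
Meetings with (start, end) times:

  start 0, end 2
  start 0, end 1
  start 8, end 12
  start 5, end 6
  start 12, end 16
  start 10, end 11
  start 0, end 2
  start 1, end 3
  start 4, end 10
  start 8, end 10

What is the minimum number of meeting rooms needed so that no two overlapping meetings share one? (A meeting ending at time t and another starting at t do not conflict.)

The answer is the maximum number of intervals overlapping at any instant.
starts: [0, 0, 0, 1, 4, 5, 8, 8, 10, 12]
ends:   [1, 2, 2, 3, 6, 10, 10, 11, 12, 16]
s0→1 s0→2 s0→3  — peak 3.

3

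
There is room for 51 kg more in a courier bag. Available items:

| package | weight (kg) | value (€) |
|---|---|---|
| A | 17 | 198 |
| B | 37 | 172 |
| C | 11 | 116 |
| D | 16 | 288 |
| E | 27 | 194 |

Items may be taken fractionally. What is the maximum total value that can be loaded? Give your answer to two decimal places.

Ratios (sorted): D 18.00, A 11.65, C 10.55, E 7.19, B 4.65
take D (16 @ 288); take A (17 @ 198); take C (11 @ 116); take 7/27 of E → 50.30. Capacity used 51/51.
Total value = 652.30

652.30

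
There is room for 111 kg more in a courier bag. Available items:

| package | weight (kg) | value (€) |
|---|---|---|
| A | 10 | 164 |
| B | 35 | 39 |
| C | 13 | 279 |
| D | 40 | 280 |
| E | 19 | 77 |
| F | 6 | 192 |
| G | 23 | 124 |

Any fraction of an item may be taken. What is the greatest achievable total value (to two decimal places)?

Greedy by value/weight ratio, highest first.
Order: F (192/6=32.00) > C (279/13=21.46) > A (164/10=16.40) > D (280/40=7.00) > G (124/23=5.39) > E (77/19=4.05) > B (39/35=1.11)
Fill: take F (6 @ 192) → take C (13 @ 279) → take A (10 @ 164) → take D (40 @ 280) → take G (23 @ 124) → take E (19 @ 77); 111/111 used.
Total value = 1116.00

1116.00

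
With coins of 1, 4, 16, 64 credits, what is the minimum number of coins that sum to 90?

6

90 − 1×64→26 − 1×16→10 − 2×4→2 − 2×1→0
Total coins = 1 + 1 + 2 + 2 = 6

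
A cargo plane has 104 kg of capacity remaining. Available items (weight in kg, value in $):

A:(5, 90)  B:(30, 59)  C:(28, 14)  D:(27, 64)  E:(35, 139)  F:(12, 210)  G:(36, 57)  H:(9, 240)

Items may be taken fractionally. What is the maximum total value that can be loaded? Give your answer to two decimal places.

774.47

Greedy by value/weight ratio, highest first.
Order: H (240/9=26.67) > A (90/5=18.00) > F (210/12=17.50) > E (139/35=3.97) > D (64/27=2.37) > B (59/30=1.97) > G (57/36=1.58) > C (14/28=0.50)
Fill: take H (9 @ 240) → take A (5 @ 90) → take F (12 @ 210) → take E (35 @ 139) → take D (27 @ 64) → take 16/30 of B → 31.47; 104/104 used.
Total value = 774.47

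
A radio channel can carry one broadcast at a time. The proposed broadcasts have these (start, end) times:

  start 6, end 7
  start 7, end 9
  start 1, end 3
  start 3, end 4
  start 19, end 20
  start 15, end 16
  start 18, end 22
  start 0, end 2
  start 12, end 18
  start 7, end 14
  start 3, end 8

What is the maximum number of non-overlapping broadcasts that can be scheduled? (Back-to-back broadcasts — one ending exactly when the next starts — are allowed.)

6

Sort by end time and greedily take each interval whose start is ≥ the last chosen end.
By end time: (0,2), (1,3), (3,4), (6,7), (3,8), (7,9), (7,14), (15,16), (12,18), (19,20), (18,22).
Pick (0,2); next start ≥ 2 → (3,4); next start ≥ 4 → (6,7); next start ≥ 7 → (7,9); next start ≥ 9 → (15,16); next start ≥ 16 → (19,20).
Selected 6 broadcasts.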